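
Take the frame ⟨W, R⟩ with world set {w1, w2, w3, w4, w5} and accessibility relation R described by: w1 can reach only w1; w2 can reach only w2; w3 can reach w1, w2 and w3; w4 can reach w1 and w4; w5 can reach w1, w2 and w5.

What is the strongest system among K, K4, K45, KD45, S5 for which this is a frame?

K4

Transitive (axiom 4): yes — every two-step R-path is closed by a direct edge.
Euclidean (axiom 5): no — w3 R w1 and w3 R w2, but not w1 R w2.
Serial (axiom D): yes — every world has a successor (e.g. w1 R w1).
Reflexive (axiom T): yes — every world is R-related to itself.
So F validates K, K4; K45 would additionally require R to be Euclidean. The strongest is K4.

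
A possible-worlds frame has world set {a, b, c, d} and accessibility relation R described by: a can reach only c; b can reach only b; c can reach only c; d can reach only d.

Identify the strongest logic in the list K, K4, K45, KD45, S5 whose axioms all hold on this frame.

Transitive (axiom 4): yes — every two-step R-path is closed by a direct edge.
Euclidean (axiom 5): yes — any two successors of a common world are R-related.
Serial (axiom D): yes — every world has a successor (e.g. a R c).
Reflexive (axiom T): no — a is not related to itself.
So F validates K, K4, K45, KD45; S5 would additionally require R to be reflexive. The strongest is KD45.

KD45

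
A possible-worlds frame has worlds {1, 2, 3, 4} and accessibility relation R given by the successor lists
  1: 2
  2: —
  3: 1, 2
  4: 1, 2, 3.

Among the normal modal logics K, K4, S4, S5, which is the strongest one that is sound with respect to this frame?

Transitive (axiom 4): yes — every two-step R-path is closed by a direct edge.
Reflexive (axiom T): no — 1 is not related to itself.
Euclidean (axiom 5): no — 3 R 2 and 3 R 1, but not 2 R 1.
So F validates K, K4; S4 would additionally require R to be reflexive. The strongest is K4.

K4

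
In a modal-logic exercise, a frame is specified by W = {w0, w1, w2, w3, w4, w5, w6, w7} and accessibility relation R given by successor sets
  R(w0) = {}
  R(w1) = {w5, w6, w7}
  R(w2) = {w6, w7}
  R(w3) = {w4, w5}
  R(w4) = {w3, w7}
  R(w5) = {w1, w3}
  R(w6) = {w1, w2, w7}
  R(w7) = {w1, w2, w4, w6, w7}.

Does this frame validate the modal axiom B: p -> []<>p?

By correspondence theory, B is valid on a frame iff R is symmetric.
Symmetric: yes — every pair in R has its reverse in R.

Yes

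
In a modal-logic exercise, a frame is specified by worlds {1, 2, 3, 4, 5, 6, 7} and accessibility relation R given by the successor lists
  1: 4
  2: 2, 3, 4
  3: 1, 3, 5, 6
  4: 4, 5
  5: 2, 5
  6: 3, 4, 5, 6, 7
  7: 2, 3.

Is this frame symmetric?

Symmetric: no — 1 R 4 but not 4 R 1.

No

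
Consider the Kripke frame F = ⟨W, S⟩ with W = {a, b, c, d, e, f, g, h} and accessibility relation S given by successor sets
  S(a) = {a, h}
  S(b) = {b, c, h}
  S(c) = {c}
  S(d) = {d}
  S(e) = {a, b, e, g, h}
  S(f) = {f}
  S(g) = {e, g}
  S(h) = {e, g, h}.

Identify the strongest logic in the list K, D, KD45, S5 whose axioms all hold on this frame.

D

Serial (axiom D): yes — every world has a successor (e.g. a S a).
Euclidean (axiom 5): no — b S c and b S h, but not c S h.
Transitive (axiom 4): no — a S h and h S e, but not a S e.
Reflexive (axiom T): yes — every world is S-related to itself.
So F validates K, D; KD45 would additionally require S to be Euclidean and transitive. The strongest is D.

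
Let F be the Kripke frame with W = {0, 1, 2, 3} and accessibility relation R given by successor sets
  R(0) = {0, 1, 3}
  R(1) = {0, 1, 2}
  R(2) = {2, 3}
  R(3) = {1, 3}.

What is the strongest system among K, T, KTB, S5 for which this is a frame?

Reflexive (axiom T): yes — every world is R-related to itself.
Symmetric (axiom B): no — 0 R 3 but not 3 R 0.
Euclidean (axiom 5): no — 0 R 1 and 0 R 3, but not 1 R 3.
So F validates K, T; KTB would additionally require R to be symmetric. The strongest is T.

T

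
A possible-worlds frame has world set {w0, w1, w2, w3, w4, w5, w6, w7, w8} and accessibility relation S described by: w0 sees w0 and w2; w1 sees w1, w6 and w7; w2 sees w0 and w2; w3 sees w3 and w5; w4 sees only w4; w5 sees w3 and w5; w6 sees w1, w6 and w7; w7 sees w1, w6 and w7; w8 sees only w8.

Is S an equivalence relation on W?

Yes

Reflexive: yes — every world is S-related to itself.
Symmetric: yes — every pair in S has its reverse in S.
Transitive: yes — every two-step S-path is closed by a direct edge.
So S is an equivalence relation.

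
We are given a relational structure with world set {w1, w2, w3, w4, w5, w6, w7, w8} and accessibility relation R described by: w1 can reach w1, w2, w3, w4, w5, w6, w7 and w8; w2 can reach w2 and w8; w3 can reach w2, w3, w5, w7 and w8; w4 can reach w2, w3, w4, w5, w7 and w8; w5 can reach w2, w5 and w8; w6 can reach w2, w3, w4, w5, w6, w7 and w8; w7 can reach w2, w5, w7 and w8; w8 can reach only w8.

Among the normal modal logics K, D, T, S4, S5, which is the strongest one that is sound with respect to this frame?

S4

Serial (axiom D): yes — every world has a successor (e.g. w1 R w1).
Reflexive (axiom T): yes — every world is R-related to itself.
Transitive (axiom 4): yes — every two-step R-path is closed by a direct edge.
Euclidean (axiom 5): no — w1 R w2 and w1 R w3, but not w2 R w3.
So F validates K, D, T, S4; S5 would additionally require R to be Euclidean. The strongest is S4.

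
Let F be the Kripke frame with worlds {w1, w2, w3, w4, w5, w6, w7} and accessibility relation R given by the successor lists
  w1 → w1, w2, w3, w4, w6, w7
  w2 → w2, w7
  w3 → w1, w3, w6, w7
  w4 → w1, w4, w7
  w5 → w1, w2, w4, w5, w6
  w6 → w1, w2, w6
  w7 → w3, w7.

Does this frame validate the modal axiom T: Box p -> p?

Yes

Axiom T corresponds to the accessibility relation being reflexive.
Reflexive: yes — every world is R-related to itself.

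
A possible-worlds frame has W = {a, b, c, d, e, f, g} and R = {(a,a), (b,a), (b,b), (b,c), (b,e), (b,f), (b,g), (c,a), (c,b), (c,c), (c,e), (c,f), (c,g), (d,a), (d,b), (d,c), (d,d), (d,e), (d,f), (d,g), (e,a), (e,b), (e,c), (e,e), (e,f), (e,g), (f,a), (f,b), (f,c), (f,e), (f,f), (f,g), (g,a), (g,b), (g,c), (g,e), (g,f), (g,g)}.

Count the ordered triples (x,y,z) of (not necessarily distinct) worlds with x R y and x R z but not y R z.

36

Enumerating: (b,a,b), (b,a,c), (b,a,e), (b,a,f), (b,a,g), (c,a,b), (c,a,c), (c,a,e), (c,a,f), (c,a,g), (d,a,b), (d,a,c), … and 24 more.
Total: 36.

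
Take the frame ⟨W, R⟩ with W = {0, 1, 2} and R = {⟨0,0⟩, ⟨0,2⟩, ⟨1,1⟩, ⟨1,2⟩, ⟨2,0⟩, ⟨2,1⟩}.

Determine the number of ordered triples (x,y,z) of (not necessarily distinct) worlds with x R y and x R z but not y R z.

4

Enumerating: (0,2,2), (1,2,2), (2,0,1), (2,1,0).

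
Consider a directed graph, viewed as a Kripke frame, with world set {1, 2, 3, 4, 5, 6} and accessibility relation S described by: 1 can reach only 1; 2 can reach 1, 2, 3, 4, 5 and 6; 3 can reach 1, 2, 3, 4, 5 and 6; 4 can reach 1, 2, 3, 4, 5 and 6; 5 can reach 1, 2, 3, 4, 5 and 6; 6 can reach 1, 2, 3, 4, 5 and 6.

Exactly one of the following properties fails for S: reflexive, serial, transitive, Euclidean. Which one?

Reflexive: yes — every world is S-related to itself.
Serial: yes — every world has a successor (e.g. 1 S 1).
Transitive: yes — every two-step S-path is closed by a direct edge.
Euclidean: no — 2 S 1 and 2 S 3, but not 1 S 3.
Only Euclidean fails.

Euclidean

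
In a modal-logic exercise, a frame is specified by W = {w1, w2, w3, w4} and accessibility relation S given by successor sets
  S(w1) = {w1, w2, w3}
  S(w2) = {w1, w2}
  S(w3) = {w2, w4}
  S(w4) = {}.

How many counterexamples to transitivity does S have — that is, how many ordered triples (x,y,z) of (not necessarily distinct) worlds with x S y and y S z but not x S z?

Enumerating: (w1,w3,w4), (w2,w1,w3), (w3,w2,w1).

3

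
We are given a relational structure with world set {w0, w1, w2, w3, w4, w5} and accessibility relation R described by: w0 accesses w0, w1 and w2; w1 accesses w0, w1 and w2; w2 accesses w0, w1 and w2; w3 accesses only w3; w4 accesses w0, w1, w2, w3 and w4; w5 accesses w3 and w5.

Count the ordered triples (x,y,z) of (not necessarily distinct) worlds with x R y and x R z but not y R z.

Enumerating: (w4,w0,w3), (w4,w0,w4), (w4,w1,w3), (w4,w1,w4), (w4,w2,w3), (w4,w2,w4), (w4,w3,w0), (w4,w3,w1), (w4,w3,w2), (w4,w3,w4), (w5,w3,w5).

11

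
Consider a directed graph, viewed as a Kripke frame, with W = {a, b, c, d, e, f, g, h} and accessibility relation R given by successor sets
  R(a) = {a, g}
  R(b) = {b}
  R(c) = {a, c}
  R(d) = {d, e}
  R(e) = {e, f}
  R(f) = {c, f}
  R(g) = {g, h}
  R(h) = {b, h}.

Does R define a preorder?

No

Reflexive: yes — every world is R-related to itself.
Transitive: no — a R g and g R h, but not a R h.
So R is not a preorder.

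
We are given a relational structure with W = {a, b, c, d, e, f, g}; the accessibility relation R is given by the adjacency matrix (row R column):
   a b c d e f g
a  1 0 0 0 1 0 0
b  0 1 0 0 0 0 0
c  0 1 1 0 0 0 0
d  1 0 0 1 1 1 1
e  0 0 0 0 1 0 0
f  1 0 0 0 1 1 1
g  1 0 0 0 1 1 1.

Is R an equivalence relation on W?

No

Reflexive: yes — every world is R-related to itself.
Symmetric: no — a R e but not e R a.
Transitive: yes — every two-step R-path is closed by a direct edge.
So R is not an equivalence relation.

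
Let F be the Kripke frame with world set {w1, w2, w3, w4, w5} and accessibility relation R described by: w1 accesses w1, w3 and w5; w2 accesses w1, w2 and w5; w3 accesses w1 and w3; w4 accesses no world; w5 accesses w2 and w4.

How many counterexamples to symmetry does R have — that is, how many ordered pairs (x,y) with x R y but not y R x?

Enumerating: (w1,w5), (w2,w1), (w5,w4).

3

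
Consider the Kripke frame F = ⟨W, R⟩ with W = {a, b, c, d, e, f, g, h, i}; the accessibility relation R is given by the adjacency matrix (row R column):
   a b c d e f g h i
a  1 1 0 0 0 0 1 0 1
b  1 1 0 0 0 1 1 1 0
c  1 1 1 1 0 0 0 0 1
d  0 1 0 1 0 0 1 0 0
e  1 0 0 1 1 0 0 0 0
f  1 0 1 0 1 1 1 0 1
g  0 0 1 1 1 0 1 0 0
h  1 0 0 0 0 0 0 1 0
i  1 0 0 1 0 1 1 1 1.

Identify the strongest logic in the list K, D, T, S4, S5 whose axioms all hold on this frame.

T

Serial (axiom D): yes — every world has a successor (e.g. a R a).
Reflexive (axiom T): yes — every world is R-related to itself.
Transitive (axiom 4): no — a R b and b R f, but not a R f.
Euclidean (axiom 5): no — a R b and a R i, but not b R i.
So F validates K, D, T; S4 would additionally require R to be transitive. The strongest is T.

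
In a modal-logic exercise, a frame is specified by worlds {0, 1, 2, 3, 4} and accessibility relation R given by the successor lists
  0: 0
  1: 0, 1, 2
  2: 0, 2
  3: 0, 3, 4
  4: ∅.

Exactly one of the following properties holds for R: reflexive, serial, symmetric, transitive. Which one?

Reflexive: no — 4 is not related to itself.
Serial: no — 4 has no R-successor.
Symmetric: no — 1 R 0 but not 0 R 1.
Transitive: yes — every two-step R-path is closed by a direct edge.
Only transitive holds.

transitive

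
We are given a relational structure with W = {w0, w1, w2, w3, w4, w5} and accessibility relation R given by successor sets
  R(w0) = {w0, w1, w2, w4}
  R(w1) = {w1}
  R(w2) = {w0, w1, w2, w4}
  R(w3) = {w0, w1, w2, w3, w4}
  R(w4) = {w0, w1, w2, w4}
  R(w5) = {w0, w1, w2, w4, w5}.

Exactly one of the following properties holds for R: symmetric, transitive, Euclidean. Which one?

transitive

Symmetric: no — w0 R w1 but not w1 R w0.
Transitive: yes — every two-step R-path is closed by a direct edge.
Euclidean: no — w0 R w1 and w0 R w2, but not w1 R w2.
Only transitive holds.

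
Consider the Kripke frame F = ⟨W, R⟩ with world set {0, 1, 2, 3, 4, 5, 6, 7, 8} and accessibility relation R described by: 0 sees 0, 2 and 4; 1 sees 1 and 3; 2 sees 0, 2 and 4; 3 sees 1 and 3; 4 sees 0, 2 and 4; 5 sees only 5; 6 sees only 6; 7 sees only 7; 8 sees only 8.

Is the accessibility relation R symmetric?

Yes

Symmetric: yes — every pair in R has its reverse in R.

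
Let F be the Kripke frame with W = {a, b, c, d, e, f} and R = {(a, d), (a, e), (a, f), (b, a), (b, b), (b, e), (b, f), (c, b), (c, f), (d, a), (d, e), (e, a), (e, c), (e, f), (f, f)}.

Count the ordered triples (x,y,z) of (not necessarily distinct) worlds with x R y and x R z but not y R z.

Enumerating: (a,d,d), (a,d,f), (a,e,d), (a,e,e), (a,f,d), (a,f,e), (b,a,a), (b,a,b), (b,e,b), (b,e,e), (b,f,a), (b,f,b), … and 10 more.
Total: 22.

22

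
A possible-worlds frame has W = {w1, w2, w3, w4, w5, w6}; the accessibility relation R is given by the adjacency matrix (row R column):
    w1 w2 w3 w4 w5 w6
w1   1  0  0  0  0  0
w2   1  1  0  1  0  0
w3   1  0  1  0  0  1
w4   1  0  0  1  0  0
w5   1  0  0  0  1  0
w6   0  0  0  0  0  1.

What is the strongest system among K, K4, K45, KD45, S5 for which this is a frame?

K4

Transitive (axiom 4): yes — every two-step R-path is closed by a direct edge.
Euclidean (axiom 5): no — w2 R w1 and w2 R w4, but not w1 R w4.
Serial (axiom D): yes — every world has a successor (e.g. w1 R w1).
Reflexive (axiom T): yes — every world is R-related to itself.
So F validates K, K4; K45 would additionally require R to be Euclidean. The strongest is K4.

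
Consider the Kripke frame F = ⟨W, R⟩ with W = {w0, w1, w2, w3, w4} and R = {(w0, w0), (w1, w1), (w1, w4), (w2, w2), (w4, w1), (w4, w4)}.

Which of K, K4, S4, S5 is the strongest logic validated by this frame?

K4

Transitive (axiom 4): yes — every two-step R-path is closed by a direct edge.
Reflexive (axiom T): no — w3 is not related to itself.
Euclidean (axiom 5): yes — any two successors of a common world are R-related.
So F validates K, K4; S4 would additionally require R to be reflexive. The strongest is K4.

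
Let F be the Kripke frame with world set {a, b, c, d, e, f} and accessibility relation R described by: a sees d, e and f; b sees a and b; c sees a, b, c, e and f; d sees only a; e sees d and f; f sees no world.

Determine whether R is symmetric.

Symmetric: no — a R e but not e R a.

No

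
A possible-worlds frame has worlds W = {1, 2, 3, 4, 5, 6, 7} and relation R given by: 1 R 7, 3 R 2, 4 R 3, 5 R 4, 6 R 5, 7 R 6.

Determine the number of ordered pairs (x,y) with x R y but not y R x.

Enumerating: (1,7), (3,2), (4,3), (5,4), (6,5), (7,6).

6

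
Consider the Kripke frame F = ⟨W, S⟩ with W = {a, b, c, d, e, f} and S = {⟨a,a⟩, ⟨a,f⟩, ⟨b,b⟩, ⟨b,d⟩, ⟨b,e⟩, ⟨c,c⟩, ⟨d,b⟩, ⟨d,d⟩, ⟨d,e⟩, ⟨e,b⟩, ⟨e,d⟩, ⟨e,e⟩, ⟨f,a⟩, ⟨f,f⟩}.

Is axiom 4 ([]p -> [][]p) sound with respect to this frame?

Axiom 4 corresponds to the accessibility relation being transitive.
Transitive: yes — every two-step S-path is closed by a direct edge.

Yes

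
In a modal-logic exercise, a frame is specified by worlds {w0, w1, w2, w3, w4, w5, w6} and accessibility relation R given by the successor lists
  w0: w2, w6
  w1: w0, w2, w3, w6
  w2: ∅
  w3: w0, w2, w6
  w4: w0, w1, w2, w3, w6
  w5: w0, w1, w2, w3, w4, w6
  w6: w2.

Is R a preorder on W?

Reflexive: no — w0 is not related to itself.
Transitive: yes — every two-step R-path is closed by a direct edge.
So R is not a preorder.

No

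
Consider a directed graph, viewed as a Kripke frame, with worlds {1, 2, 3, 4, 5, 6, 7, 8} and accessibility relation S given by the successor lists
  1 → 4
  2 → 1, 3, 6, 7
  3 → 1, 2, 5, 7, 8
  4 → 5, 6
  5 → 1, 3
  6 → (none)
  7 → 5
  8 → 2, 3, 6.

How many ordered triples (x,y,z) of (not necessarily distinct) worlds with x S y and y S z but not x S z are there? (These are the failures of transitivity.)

Enumerating: (1,4,5), (1,4,6), (2,1,4), (2,3,2), (2,3,5), (2,3,8), (2,7,5), (3,1,4), (3,2,3), (3,2,6), (3,5,3), (3,8,3), … and 16 more.
Total: 28.

28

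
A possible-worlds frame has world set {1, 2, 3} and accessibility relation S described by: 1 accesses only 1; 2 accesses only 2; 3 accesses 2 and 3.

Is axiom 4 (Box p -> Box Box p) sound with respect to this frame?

The schema 4 characterises exactly the transitive frames.
Transitive: yes — every two-step S-path is closed by a direct edge.

Yes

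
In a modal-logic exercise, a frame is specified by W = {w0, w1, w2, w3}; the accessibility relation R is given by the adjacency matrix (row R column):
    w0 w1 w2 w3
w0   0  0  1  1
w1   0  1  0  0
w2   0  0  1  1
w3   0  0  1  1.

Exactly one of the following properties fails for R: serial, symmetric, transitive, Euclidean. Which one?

symmetric

Serial: yes — every world has a successor (e.g. w0 R w2).
Symmetric: no — w0 R w2 but not w2 R w0.
Transitive: yes — every two-step R-path is closed by a direct edge.
Euclidean: yes — any two successors of a common world are R-related.
Only symmetric fails.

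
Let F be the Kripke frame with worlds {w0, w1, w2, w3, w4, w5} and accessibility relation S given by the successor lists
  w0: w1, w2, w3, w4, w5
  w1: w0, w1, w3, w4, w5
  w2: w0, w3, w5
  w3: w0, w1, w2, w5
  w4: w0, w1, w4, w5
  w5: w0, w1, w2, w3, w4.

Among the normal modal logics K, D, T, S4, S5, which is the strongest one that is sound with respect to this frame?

D

Serial (axiom D): yes — every world has a successor (e.g. w0 S w1).
Reflexive (axiom T): no — w0 is not related to itself.
Transitive (axiom 4): no — w1 S w0 and w0 S w2, but not w1 S w2.
Euclidean (axiom 5): no — w0 S w1 and w0 S w2, but not w1 S w2.
So F validates K, D; T would additionally require S to be reflexive. The strongest is D.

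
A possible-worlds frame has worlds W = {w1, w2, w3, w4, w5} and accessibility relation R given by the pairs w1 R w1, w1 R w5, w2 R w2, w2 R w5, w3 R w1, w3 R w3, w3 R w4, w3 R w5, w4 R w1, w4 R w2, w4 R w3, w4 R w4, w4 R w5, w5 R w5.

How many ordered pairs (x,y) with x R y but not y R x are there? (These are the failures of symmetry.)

7

Enumerating: (w1,w5), (w2,w5), (w3,w1), (w3,w5), (w4,w1), (w4,w2), (w4,w5).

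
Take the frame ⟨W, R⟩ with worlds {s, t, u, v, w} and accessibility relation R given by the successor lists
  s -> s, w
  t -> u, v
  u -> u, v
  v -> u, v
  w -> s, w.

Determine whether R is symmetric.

No

Symmetric: no — t R u but not u R t.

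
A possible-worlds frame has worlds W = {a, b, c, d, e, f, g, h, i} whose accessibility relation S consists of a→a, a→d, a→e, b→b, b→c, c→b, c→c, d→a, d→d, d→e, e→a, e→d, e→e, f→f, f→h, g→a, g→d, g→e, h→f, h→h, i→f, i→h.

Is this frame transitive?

Yes

Transitive: yes — every two-step S-path is closed by a direct edge.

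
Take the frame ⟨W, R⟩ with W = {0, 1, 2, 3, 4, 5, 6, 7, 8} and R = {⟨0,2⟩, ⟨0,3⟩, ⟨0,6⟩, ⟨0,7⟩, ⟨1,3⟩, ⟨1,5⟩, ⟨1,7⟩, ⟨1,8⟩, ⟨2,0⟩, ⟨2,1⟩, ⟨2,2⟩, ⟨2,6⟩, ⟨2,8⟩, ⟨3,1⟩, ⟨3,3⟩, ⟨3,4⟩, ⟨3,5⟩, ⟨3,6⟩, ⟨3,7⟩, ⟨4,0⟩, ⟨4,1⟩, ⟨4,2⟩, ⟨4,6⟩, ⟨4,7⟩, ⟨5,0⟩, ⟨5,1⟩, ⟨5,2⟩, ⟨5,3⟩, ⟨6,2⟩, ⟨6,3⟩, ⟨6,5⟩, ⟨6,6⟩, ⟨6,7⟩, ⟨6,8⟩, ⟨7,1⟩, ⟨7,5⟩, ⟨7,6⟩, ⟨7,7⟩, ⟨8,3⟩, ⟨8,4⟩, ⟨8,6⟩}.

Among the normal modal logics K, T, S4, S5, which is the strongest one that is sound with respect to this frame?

K

Reflexive (axiom T): no — 0 is not related to itself.
Transitive (axiom 4): no — 0 R 2 and 2 R 1, but not 0 R 1.
Euclidean (axiom 5): no — 0 R 2 and 0 R 3, but not 2 R 3.
So F validates K; T would additionally require R to be reflexive. The strongest is K.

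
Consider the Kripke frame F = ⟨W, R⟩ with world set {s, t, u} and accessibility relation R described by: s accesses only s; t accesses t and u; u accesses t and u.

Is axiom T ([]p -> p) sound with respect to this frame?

Yes

Axiom T corresponds to the accessibility relation being reflexive.
Reflexive: yes — every world is R-related to itself.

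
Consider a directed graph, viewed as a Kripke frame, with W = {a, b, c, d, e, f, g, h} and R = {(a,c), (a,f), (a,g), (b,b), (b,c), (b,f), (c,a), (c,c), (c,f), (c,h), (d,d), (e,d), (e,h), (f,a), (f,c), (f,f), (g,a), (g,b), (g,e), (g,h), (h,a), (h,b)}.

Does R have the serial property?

Serial: yes — every world has a successor (e.g. a R c).

Yes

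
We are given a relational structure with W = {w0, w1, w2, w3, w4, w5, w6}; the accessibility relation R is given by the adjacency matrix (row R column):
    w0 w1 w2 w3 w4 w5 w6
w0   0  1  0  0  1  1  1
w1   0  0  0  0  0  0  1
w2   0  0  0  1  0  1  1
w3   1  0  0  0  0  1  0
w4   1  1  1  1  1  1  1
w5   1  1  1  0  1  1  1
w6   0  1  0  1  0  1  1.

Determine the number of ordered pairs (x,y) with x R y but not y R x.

12

Enumerating: (w0,w1), (w0,w6), (w2,w3), (w2,w6), (w3,w0), (w3,w5), (w4,w1), (w4,w2), (w4,w3), (w4,w6), (w5,w1), (w6,w3).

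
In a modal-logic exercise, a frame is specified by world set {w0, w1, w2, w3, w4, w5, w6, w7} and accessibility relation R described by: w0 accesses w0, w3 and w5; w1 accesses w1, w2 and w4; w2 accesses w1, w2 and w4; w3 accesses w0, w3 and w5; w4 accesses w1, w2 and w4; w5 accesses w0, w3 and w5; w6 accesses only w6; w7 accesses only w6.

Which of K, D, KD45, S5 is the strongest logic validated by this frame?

Serial (axiom D): yes — every world has a successor (e.g. w0 R w0).
Euclidean (axiom 5): yes — any two successors of a common world are R-related.
Transitive (axiom 4): yes — every two-step R-path is closed by a direct edge.
Reflexive (axiom T): no — w7 is not related to itself.
So F validates K, D, KD45; S5 would additionally require R to be reflexive. The strongest is KD45.

KD45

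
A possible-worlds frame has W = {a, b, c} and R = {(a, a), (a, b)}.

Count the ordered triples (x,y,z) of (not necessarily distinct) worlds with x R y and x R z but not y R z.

Enumerating: (a,b,a), (a,b,b).

2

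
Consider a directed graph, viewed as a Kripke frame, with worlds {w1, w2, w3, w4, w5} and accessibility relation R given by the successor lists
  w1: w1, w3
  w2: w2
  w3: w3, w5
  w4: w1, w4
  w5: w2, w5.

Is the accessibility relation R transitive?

No

Transitive: no — w1 R w3 and w3 R w5, but not w1 R w5.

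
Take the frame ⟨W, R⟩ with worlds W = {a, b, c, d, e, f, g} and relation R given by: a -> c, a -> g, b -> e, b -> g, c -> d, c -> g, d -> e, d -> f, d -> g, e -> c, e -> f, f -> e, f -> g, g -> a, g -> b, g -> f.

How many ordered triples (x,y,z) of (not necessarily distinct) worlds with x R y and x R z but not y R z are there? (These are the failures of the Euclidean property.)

Enumerating: (a,c,c), (a,g,c), (a,g,g), (b,e,e), (b,e,g), (b,g,e), (b,g,g), (c,d,d), (c,g,d), (c,g,g), (d,e,e), (d,e,g), … and 20 more.
Total: 32.

32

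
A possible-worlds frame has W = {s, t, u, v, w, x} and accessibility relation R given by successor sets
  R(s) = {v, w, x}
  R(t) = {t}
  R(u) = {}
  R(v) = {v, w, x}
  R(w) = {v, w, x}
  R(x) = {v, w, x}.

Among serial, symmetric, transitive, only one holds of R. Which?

Serial: no — u has no R-successor.
Symmetric: no — s R v but not v R s.
Transitive: yes — every two-step R-path is closed by a direct edge.
Only transitive holds.

transitive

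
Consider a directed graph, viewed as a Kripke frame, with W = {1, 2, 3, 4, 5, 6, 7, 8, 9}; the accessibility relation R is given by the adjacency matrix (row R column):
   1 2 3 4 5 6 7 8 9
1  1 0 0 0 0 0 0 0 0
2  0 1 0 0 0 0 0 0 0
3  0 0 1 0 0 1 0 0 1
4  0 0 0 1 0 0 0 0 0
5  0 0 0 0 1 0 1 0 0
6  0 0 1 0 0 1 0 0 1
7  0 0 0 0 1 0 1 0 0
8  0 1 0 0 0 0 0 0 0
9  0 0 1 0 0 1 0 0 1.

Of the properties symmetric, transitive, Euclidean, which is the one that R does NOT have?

Symmetric: no — 8 R 2 but not 2 R 8.
Transitive: yes — every two-step R-path is closed by a direct edge.
Euclidean: yes — any two successors of a common world are R-related.
Only symmetric fails.

symmetric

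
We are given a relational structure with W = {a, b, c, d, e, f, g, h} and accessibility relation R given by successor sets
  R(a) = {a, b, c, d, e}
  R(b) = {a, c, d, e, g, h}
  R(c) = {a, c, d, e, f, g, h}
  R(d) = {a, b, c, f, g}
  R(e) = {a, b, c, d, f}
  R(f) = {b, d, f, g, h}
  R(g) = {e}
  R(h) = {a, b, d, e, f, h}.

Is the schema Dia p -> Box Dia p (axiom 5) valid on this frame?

No

Axiom 5 corresponds to the accessibility relation being Euclidean.
Euclidean: no — a R c and a R b, but not c R b.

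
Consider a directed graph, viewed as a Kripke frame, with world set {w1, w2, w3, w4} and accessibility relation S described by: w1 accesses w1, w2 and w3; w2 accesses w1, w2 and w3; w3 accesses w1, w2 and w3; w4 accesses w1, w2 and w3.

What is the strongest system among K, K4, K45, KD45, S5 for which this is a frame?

KD45

Transitive (axiom 4): yes — every two-step S-path is closed by a direct edge.
Euclidean (axiom 5): yes — any two successors of a common world are S-related.
Serial (axiom D): yes — every world has a successor (e.g. w1 S w1).
Reflexive (axiom T): no — w4 is not related to itself.
So F validates K, K4, K45, KD45; S5 would additionally require S to be reflexive. The strongest is KD45.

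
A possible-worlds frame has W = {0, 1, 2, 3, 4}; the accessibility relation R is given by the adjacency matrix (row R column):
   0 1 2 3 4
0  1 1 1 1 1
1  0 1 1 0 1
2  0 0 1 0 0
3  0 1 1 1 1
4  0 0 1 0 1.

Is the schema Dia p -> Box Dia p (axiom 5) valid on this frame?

Axiom 5 corresponds to the accessibility relation being Euclidean.
Euclidean: no — 0 R 1 and 0 R 3, but not 1 R 3.

No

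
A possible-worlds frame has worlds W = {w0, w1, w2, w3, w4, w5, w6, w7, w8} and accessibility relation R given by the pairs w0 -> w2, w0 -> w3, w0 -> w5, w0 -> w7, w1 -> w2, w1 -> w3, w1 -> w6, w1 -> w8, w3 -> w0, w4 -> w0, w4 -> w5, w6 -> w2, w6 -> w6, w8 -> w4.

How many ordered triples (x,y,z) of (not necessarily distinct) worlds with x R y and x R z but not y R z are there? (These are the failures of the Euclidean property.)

Enumerating: (w0,w2,w2), (w0,w2,w3), (w0,w2,w5), (w0,w2,w7), (w0,w3,w2), (w0,w3,w3), (w0,w3,w5), (w0,w3,w7), (w0,w5,w2), (w0,w5,w3), (w0,w5,w5), (w0,w5,w7), … and 25 more.
Total: 37.

37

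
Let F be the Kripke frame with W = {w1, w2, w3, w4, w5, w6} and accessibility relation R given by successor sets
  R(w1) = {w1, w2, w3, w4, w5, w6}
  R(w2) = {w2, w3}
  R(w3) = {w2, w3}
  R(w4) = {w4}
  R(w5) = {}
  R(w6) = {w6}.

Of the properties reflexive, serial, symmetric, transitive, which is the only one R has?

Reflexive: no — w5 is not related to itself.
Serial: no — w5 has no R-successor.
Symmetric: no — w1 R w2 but not w2 R w1.
Transitive: yes — every two-step R-path is closed by a direct edge.
Only transitive holds.

transitive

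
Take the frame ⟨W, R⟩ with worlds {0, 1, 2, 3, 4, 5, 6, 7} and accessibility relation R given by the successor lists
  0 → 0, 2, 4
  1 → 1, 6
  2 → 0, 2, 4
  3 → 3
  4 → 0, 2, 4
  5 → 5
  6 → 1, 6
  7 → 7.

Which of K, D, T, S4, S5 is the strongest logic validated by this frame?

Serial (axiom D): yes — every world has a successor (e.g. 0 R 0).
Reflexive (axiom T): yes — every world is R-related to itself.
Transitive (axiom 4): yes — every two-step R-path is closed by a direct edge.
Euclidean (axiom 5): yes — any two successors of a common world are R-related.
So F validates K, D, T, S4, S5. The strongest is S5.

S5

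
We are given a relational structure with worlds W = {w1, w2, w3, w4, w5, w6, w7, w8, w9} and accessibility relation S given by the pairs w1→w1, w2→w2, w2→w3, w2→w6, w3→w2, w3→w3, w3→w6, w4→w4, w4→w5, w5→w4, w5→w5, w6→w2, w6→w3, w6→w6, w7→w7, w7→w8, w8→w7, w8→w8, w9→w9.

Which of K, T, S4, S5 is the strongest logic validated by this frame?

Reflexive (axiom T): yes — every world is S-related to itself.
Transitive (axiom 4): yes — every two-step S-path is closed by a direct edge.
Euclidean (axiom 5): yes — any two successors of a common world are S-related.
So F validates K, T, S4, S5. The strongest is S5.

S5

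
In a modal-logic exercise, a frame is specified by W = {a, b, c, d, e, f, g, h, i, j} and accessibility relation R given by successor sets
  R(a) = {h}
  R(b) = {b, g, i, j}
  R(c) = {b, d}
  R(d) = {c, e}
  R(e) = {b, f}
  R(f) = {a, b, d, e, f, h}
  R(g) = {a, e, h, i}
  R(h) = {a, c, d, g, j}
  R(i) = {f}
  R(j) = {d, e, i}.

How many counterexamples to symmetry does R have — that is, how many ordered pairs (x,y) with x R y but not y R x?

Enumerating: (b,g), (b,i), (b,j), (c,b), (d,e), (e,b), (f,a), (f,b), (f,d), (f,h), (g,a), (g,e), … and 8 more.
Total: 20.

20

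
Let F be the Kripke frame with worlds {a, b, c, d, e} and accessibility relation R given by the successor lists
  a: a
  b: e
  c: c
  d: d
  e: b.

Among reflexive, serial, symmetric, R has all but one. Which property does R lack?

reflexive

Reflexive: no — b is not related to itself.
Serial: yes — every world has a successor (e.g. a R a).
Symmetric: yes — every pair in R has its reverse in R.
Only reflexive fails.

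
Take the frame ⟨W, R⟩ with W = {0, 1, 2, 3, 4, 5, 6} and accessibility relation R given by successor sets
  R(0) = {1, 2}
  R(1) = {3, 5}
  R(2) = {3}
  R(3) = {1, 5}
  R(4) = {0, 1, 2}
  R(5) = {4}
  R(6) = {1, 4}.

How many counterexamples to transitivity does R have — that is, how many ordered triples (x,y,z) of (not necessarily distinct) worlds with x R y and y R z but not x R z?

Enumerating: (0,1,3), (0,1,5), (0,2,3), (1,3,1), (1,5,4), (2,3,1), (2,3,5), (3,1,3), (3,5,4), (4,1,3), (4,1,5), (4,2,3), … and 7 more.
Total: 19.

19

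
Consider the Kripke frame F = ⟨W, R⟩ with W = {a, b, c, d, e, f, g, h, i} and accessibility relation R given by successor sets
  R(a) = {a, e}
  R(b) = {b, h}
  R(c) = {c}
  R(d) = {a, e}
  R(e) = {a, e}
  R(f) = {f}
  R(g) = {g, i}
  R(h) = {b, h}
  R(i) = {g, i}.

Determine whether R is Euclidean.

Euclidean: yes — any two successors of a common world are R-related.

Yes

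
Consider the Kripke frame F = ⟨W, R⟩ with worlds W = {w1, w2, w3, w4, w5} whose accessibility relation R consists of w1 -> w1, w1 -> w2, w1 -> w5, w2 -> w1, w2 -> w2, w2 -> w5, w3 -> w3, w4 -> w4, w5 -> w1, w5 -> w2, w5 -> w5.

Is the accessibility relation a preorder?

Yes

Reflexive: yes — every world is R-related to itself.
Transitive: yes — every two-step R-path is closed by a direct edge.
So R is a preorder.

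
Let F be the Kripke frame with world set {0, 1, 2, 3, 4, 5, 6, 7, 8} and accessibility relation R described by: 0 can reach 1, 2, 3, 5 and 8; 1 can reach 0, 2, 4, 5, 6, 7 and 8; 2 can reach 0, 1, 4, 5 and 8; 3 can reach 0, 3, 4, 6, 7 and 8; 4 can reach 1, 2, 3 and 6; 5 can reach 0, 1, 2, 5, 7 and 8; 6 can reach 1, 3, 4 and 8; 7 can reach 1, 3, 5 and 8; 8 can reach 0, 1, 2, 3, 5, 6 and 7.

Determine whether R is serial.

Yes

Serial: yes — every world has a successor (e.g. 0 R 1).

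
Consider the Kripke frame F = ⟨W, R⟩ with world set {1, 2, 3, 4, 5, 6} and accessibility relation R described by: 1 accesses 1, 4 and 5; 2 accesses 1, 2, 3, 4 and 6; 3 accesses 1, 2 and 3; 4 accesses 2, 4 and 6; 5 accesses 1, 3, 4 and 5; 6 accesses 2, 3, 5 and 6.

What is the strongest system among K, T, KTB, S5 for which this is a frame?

Reflexive (axiom T): yes — every world is R-related to itself.
Symmetric (axiom B): no — 1 R 4 but not 4 R 1.
Euclidean (axiom 5): no — 1 R 4 and 1 R 5, but not 4 R 5.
So F validates K, T; KTB would additionally require R to be symmetric. The strongest is T.

T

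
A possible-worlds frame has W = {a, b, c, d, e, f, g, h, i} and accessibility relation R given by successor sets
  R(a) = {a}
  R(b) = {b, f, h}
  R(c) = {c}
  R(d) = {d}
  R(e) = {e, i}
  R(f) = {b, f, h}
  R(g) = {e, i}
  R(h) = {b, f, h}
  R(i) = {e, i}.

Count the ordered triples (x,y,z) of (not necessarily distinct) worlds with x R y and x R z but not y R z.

R is Euclidean; there are no such tuples.

0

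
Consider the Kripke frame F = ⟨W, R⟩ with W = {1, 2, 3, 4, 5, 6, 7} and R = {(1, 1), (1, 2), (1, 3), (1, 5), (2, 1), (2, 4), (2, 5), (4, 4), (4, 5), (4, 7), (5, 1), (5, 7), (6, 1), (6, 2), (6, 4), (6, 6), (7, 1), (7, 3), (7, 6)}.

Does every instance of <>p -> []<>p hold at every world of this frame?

No

The schema 5 characterises exactly the Euclidean frames.
Euclidean: no — 1 R 2 and 1 R 3, but not 2 R 3.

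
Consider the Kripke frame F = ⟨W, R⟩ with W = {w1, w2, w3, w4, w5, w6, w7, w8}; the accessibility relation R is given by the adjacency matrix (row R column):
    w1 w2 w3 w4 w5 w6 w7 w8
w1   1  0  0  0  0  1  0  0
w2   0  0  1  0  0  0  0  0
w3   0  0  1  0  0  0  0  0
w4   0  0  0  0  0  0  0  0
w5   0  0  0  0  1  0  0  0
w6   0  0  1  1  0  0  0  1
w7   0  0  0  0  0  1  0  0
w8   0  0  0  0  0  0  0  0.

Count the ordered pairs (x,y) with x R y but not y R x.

Enumerating: (w1,w6), (w2,w3), (w6,w3), (w6,w4), (w6,w8), (w7,w6).

6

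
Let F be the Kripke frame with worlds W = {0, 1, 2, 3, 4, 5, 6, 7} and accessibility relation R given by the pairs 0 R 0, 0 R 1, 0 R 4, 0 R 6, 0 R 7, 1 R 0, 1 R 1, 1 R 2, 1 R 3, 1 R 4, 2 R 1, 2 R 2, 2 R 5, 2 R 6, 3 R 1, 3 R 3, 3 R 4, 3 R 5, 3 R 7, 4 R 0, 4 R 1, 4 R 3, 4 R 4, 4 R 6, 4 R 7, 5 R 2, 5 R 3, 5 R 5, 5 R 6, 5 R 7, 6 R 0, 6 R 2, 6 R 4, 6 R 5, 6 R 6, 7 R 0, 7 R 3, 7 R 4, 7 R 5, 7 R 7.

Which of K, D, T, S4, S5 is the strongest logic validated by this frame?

T

Serial (axiom D): yes — every world has a successor (e.g. 0 R 0).
Reflexive (axiom T): yes — every world is R-related to itself.
Transitive (axiom 4): no — 0 R 1 and 1 R 2, but not 0 R 2.
Euclidean (axiom 5): no — 0 R 1 and 0 R 6, but not 1 R 6.
So F validates K, D, T; S4 would additionally require R to be transitive. The strongest is T.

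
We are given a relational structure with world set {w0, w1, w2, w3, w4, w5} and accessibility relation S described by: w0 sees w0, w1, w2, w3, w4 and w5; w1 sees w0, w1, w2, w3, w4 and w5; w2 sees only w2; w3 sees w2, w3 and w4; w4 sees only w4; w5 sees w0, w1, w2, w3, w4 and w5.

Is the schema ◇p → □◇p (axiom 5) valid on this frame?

No

Axiom 5 corresponds to the accessibility relation being Euclidean.
Euclidean: no — w0 S w2 and w0 S w1, but not w2 S w1.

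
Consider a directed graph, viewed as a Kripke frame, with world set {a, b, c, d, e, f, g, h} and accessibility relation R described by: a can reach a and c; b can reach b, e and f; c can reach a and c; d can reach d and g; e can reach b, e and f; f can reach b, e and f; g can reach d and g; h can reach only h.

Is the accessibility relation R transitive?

Yes

Transitive: yes — every two-step R-path is closed by a direct edge.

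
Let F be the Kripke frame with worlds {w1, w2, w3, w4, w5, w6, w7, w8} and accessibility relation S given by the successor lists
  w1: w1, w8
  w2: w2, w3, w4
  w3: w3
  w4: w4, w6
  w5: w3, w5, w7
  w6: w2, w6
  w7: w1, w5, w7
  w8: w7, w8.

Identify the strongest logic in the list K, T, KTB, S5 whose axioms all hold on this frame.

Reflexive (axiom T): yes — every world is S-related to itself.
Symmetric (axiom B): no — w1 S w8 but not w8 S w1.
Euclidean (axiom 5): no — w2 S w3 and w2 S w4, but not w3 S w4.
So F validates K, T; KTB would additionally require S to be symmetric. The strongest is T.

T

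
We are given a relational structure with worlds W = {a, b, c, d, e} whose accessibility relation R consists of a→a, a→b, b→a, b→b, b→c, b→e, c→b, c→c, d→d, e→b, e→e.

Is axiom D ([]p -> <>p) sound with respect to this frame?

Axiom D corresponds to the accessibility relation being serial.
Serial: yes — every world has a successor (e.g. a R a).

Yes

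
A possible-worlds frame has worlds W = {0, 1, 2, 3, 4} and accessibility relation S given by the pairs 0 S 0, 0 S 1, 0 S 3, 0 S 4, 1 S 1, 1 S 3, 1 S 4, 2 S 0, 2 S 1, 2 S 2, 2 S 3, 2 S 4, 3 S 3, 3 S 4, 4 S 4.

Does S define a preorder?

Yes

Reflexive: yes — every world is S-related to itself.
Transitive: yes — every two-step S-path is closed by a direct edge.
So S is a preorder.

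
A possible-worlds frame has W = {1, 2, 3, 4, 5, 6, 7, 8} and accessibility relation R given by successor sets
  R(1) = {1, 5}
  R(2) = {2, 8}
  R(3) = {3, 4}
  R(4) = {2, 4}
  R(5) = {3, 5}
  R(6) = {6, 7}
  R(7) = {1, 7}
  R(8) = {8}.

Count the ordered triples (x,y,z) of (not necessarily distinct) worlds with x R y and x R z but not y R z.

Enumerating: (1,5,1), (2,8,2), (3,4,3), (4,2,4), (5,3,5), (6,7,6), (7,1,7).

7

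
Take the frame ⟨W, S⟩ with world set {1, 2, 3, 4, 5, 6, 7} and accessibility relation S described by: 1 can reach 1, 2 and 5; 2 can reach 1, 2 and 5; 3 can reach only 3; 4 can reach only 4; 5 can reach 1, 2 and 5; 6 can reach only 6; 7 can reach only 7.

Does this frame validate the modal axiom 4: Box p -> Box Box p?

Axiom 4 corresponds to the accessibility relation being transitive.
Transitive: yes — every two-step S-path is closed by a direct edge.

Yes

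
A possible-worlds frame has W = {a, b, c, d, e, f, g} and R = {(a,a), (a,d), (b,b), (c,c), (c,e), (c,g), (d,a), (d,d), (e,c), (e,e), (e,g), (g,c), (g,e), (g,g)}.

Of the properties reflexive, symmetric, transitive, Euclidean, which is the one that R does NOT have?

Reflexive: no — f is not related to itself.
Symmetric: yes — every pair in R has its reverse in R.
Transitive: yes — every two-step R-path is closed by a direct edge.
Euclidean: yes — any two successors of a common world are R-related.
Only reflexive fails.

reflexive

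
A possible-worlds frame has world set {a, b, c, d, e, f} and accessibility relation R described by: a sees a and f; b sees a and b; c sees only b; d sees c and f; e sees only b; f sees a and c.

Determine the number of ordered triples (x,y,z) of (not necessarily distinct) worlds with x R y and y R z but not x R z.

8

Enumerating: (a,f,c), (b,a,f), (c,b,a), (d,c,b), (d,f,a), (e,b,a), (f,a,f), (f,c,b).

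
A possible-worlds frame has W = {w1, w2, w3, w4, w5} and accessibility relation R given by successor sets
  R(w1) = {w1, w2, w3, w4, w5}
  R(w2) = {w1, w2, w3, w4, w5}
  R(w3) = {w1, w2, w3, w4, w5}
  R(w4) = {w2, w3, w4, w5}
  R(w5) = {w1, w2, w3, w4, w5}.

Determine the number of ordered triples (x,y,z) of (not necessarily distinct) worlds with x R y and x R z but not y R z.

4

Enumerating: (w1,w4,w1), (w2,w4,w1), (w3,w4,w1), (w5,w4,w1).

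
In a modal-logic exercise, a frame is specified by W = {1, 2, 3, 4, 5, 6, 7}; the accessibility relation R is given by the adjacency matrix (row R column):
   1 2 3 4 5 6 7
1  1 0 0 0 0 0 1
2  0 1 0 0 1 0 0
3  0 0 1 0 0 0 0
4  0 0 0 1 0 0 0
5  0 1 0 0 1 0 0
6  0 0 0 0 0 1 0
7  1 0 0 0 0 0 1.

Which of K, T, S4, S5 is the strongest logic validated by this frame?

S5

Reflexive (axiom T): yes — every world is R-related to itself.
Transitive (axiom 4): yes — every two-step R-path is closed by a direct edge.
Euclidean (axiom 5): yes — any two successors of a common world are R-related.
So F validates K, T, S4, S5. The strongest is S5.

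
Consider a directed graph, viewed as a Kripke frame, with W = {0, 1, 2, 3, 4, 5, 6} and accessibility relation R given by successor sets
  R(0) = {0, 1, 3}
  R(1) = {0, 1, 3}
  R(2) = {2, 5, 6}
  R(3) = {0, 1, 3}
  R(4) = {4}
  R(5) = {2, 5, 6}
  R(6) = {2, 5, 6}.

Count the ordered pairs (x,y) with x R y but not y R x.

R is symmetric; there are no such tuples.

0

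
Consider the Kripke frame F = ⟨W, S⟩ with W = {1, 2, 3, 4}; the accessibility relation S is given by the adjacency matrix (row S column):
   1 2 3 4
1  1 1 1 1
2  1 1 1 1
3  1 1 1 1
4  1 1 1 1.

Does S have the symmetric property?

Symmetric: yes — every pair in S has its reverse in S.

Yes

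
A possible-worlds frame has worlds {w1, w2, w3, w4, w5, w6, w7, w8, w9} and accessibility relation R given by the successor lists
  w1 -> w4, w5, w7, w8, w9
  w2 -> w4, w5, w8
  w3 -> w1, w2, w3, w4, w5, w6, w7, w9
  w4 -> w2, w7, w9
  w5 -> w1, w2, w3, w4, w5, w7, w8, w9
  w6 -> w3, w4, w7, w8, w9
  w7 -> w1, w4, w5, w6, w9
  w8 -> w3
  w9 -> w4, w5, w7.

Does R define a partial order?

No

Reflexive: no — w1 is not related to itself.
Transitive: no — w1 R w4 and w4 R w2, but not w1 R w2.
Antisymmetric: no — w1 R w5 and w5 R w1 with w1 ≠ w5.
So R is not a partial order.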